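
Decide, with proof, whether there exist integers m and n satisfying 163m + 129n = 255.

m = 72, n = -89

Since gcd(163, 129) = 1, every integer is an integer combination of 163 and 129.
Dividing repeatedly: 163 = 1·129 + 34, 129 = 3·34 + 27, 34 = 1·27 + 7, 27 = 3·7 + 6, 7 = 1·6 + 1, 6 = 6·1 + 0.
Back-substituting, 1 = 7 − 1·6 = 7 − (27 − 3·7) = −27 + 4·7 = −27 + 4·(34 − 1·27) = 4·34 − 5·27 = 4·34 − 5·(129 − 3·34) = −5·129 + 19·34 = −5·129 + 19·(163 − 1·129) = 19·163 − 24·129; that is, 163·19 + 129·(-24) = 1.
Scaling by 255 gives the particular solution (m, n) = (4845, -6120).
Shifting by a multiple of (129, −163) keeps it a solution: m = 4845 − 37·129 = 72, n = -6120 + 37·163 = -89.
Check: 163·72 + 129·(-89) = 11736 − 11481 = 255. ✓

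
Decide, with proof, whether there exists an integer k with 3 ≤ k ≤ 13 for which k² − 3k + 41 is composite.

At k = 7: 7² − 3·7 + 41 = 69 = 3·23, which is composite.

k = 7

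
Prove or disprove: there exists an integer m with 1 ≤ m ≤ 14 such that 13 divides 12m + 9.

m = 9

For m = 1, 2, …, 8 the values 21, 33, 45, 57, 69, 81, 93, 105 are not multiples of 13. m = 9 works, since 12·9 + 9 = 117 = 9·13.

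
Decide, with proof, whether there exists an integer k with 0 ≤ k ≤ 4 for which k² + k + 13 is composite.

k = 4

At k = 4: 4² + 4 + 13 = 33 = 3·11, which is composite.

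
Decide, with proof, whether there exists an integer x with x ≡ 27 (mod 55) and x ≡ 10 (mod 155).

There is no such integer.

Both moduli are multiples of 5 = gcd(55, 155), so any solution would satisfy x ≡ 27 and x ≡ 10 modulo 5 simultaneously.
These are incompatible: 27 − 10 = 17 is not divisible by 5.
So no integer satisfies both congruences.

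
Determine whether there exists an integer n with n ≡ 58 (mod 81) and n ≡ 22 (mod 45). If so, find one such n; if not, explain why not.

The moduli are not coprime: gcd(81, 45) = 9. Compatibility requires 9 ∣ (22 − 58) = -36, which holds, so solutions exist.
The integers ≡ 58 (mod 81) are 58, 139, 220, 301, 382, …; their remainders mod 45 are 13, 4, 40, 31, 22, so n = 382 is the first that is ≡ 22 (mod 45).
Check: 382 mod 81 = 58, 382 mod 45 = 22. ✓

n = 382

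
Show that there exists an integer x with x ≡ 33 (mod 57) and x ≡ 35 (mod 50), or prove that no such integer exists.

x = 2085

Since 57 and 50 share no common factor, CRT says the pair of congruences has a solution (unique mod 2850).
Write x = 33 + 57t and require 33 + 57t ≡ 35 (mod 50), i.e. 57t ≡ 2 (mod 50).
57 ≡ 7 (mod 50), so this reads 7t ≡ 2 (mod 50). To invert 7 modulo 50: 50 = 7·7 + 1, 7 = 7·1 + 0, and unwinding, 1 = 50 − 7·7. Thus 7⁻¹ ≡ -7 ≡ 43 (mod 50).
Therefore t ≡ 43·2 = 86 ≡ 36 (mod 50).
With t = 36: x = 33 + 57·36 = 2085.
Check: 2085 mod 57 = 33, 2085 mod 50 = 35. ✓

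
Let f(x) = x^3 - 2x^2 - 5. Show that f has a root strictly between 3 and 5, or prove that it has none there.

No such root exists.

The endpoint values f(3) = 4 and f(5) = 70 are both positive. Claim: f(x) > 0 for every x in (3, 5).
Shift to the endpoint 3: with x = 3 + u (0 < u < 2), one computes f(3 + u) = u^3 + 7u^2 + 15u + 4.
The nonzero coefficients here are all positive, so for u > 0 every term is positive (or zero), and the constant term 4 is strictly positive.
Therefore f(x) > 0 throughout (3, 5), and f has no zero there.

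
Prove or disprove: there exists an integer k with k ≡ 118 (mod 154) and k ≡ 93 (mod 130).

Both moduli are multiples of 2 = gcd(154, 130), so any solution would satisfy k ≡ 118 and k ≡ 93 modulo 2 simultaneously.
However 118 ≡ 0 and 93 ≡ 1 (mod 2), and 0 ≠ 1.
So no integer satisfies both congruences.

There is no such integer.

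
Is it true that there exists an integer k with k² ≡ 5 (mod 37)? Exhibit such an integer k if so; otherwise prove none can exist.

There is no such integer.

Apply Euler's criterion with the prime 37: 5 is a quadratic residue iff 5^18 ≡ 1 (mod 37), and a non-residue iff it is ≡ −1.
Repeated squaring mod 37: 5^2 = 25 ≡ 25; 5^4 ≡ 25² = 625 ≡ 33; 5^8 ≡ 33² = 1089 ≡ 16; 5^16 ≡ 16² = 256 ≡ 34.
Since 18 = 16 + 2, 5^18 ≡ 34 · 25; multiplying out mod 37: 34·25 = 850 ≡ 36. Thus 5^18 ≡ 36 ≡ −1 (mod 37).
By Euler's criterion 5 is a quadratic non-residue mod 37: no k satisfies k² ≡ 5 (mod 37).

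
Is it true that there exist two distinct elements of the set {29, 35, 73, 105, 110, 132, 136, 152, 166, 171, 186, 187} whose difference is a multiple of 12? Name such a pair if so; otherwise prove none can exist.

Two integers differ by a multiple of 12 exactly when they have the same residue mod 12. The residues are 29↦5, 35↦11, 73↦1, 105↦9, 110↦2, 132↦0, 136↦4, 152↦8, 166↦10, 171↦3, 186↦6, 187↦7.
All 12 residues are distinct, so no two elements differ by a multiple of 12.

No such pair exists.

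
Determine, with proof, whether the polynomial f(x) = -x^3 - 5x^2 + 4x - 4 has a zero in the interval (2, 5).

f(2) = -24 and f(5) = -234, both negative, so a sign-change argument is unavailable; we show f keeps this sign on the whole interval.
Substitute x = 2 + u, where 0 < u < 3 on the interval. Expanding, f(2 + u) = -u^3 - 11u^2 - 28u - 24.
The nonzero coefficients here are all negative, so for u > 0 every term is negative (or zero), and the constant term -24 is strictly negative.
Therefore f(x) < 0 throughout (2, 5), and f has no zero there.

No such root exists.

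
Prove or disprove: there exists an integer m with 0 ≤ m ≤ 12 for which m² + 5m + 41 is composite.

At m = 7: 7² + 5·7 + 41 = 125 = 5·25, which is composite.

m = 7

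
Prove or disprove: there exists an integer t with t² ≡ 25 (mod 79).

Take t = 74. Then 74² = 5476 = 69·79 + 25, so 74² ≡ 25 (mod 79).

t = 74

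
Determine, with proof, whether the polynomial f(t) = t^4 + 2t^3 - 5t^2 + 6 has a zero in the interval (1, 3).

The endpoint values f(1) = 4 and f(3) = 96 are both positive. Claim: f(t) > 0 for every t in (1, 3).
Shift to the endpoint 1: with t = 1 + u (0 < u < 2), one computes f(1 + u) = u^4 + 6u^3 + 7u^2 + 4.
All 4 nonzero coefficients of this polynomial in u are positive; hence for u > 0 the value is a sum of positive terms (the constant 4 among them).
Therefore f(t) > 0 throughout (1, 3), and f has no zero there.

No.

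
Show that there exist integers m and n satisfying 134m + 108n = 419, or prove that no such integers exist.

There are no such integers.

Both 134 and 108 are divisible by gcd(134, 108) = 2, hence so is any combination 134m + 108n.
However 419 leaves remainder 1 on division by 2.
Hence no integers m, n satisfy the equation.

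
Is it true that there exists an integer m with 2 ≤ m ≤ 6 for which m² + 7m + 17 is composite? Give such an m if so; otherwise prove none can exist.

At m = 6: 6² + 7·6 + 17 = 95 = 5·19, which is composite.

m = 6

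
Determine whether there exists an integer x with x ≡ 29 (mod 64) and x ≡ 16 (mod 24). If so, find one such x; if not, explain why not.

Both moduli are multiples of 8 = gcd(64, 24), so any solution would satisfy x ≡ 29 and x ≡ 16 modulo 8 simultaneously.
These are incompatible: 29 − 16 = 13 is not divisible by 8.
So no integer satisfies both congruences.

No, no such integer exists.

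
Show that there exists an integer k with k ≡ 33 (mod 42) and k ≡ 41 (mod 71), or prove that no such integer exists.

gcd(42, 71) = 1, so the Chinese Remainder Theorem guarantees exactly one residue class mod 2982 satisfying both.
Any solution of the first congruence is k = 33 + 42t; substituting into the second, 42t ≡ 41 − 33 ≡ 8 (mod 71).
Note 42·22 = 924 ≡ 1 (mod 71) (as 924 − 1 = 13·71), so 42⁻¹ ≡ 22.
Multiplying by 22: t ≡ 22·8 = 176 ≡ 34 (mod 71).
Taking t = 34 gives k = 33 + 42·34 = 1461.
Indeed 1461 ≡ 33 (mod 42) and 1461 ≡ 41 (mod 71).

k = 1461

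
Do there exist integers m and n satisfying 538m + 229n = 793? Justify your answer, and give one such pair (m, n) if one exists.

538 and 229 are coprime, so 538m + 229n ranges over all of ℤ.
Euclidean algorithm: 538 = 2·229 + 80, 229 = 2·80 + 69, 80 = 1·69 + 11, 69 = 6·11 + 3, 11 = 3·3 + 2, 3 = 1·2 + 1, 2 = 2·1 + 0.
Unwinding: 1 = 3 − 1·2 = 3 − (11 − 3·3) = −11 + 4·3 = −11 + 4·(69 − 6·11) = 4·69 − 25·11 = 4·69 − 25·(80 − 1·69) = −25·80 + 29·69 = −25·80 + 29·(229 − 2·80) = 29·229 − 83·80 = 29·229 − 83·(538 − 2·229) = −83·538 + 195·229, i.e. 538·(-83) + 229·195 = 1.
Scaling by 793 gives the particular solution (m, n) = (-65819, 154635).
Shifting by a multiple of (229, −538) keeps it a solution: m = -65819 + 288·229 = 133, n = 154635 − 288·538 = -309.
Indeed 538·133 + 229·(-309) = 71554 − 70761 = 793.

m = 133, n = -309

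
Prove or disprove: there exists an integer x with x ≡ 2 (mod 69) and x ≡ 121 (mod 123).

There is no such integer.

gcd(69, 123) = 3. If x ≡ 2 (mod 69) and x ≡ 121 (mod 123), then x ≡ 2 (mod 3) and x ≡ 121 (mod 3).
These are incompatible: 2 − 121 = -119 is not divisible by 3.
Therefore no such x exists.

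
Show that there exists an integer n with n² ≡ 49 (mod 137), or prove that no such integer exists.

Take n = 7. Then 7² = 49, and since 0 ≤ 49 < 137 this is already reduced: 7² ≡ 49 (mod 137).

n = 7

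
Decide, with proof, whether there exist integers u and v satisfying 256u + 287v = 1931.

u = 271, v = -235

256 and 287 are coprime, so 256u + 287v ranges over all of ℤ.
Euclidean algorithm: 287 = 1·256 + 31, 256 = 8·31 + 8, 31 = 3·8 + 7, 8 = 1·7 + 1, 7 = 7·1 + 0.
Unwinding: 1 = 8 − 1·7 = 8 − (31 − 3·8) = −31 + 4·8 = −31 + 4·(256 − 8·31) = 4·256 − 33·31 = 4·256 − 33·(287 − 1·256) = −33·287 + 37·256, i.e. 256·37 + 287·(-33) = 1.
Times 1931: 256·71447 + 287·(-63723) = 1931, so (71447, -63723) solves it.
Shifting by a multiple of (287, −256) keeps it a solution: u = 71447 − 248·287 = 271, v = -63723 + 248·256 = -235.
Indeed 256·271 + 287·(-235) = 69376 − 67445 = 1931.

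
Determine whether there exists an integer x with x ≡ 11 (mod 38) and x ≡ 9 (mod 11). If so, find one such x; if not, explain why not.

gcd(38, 11) = 1, so the Chinese Remainder Theorem guarantees exactly one residue class mod 418 satisfying both.
Any solution of the first congruence is x = 11 + 38t; substituting into the second, 38t ≡ 9 − 11 ≡ 9 (mod 11).
38 ≡ 5 (mod 11), so this reads 5t ≡ 9 (mod 11). Invert 5 mod 11 by the Euclidean algorithm: 11 = 2·5 + 1, 5 = 5·1 + 0; back-substituting, 1 = 11 − 2·5. Hence 5·(-2) ≡ 1, so 5⁻¹ ≡ -2 ≡ 9 (mod 11).
Therefore t ≡ 9·9 = 81 ≡ 4 (mod 11).
With t = 4: x = 11 + 38·4 = 163.
Verify: 163 = 4·38 + 11 and 163 = 14·11 + 9. ✓

x = 163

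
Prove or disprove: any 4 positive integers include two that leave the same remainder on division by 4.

Try 4 consecutive integers, 10, 11, 12, 13. Their remainders mod 4 are 2, 3, 0, 1 — pairwise different, as any 4 ≤ 4 consecutive integers have distinct residues.
So no two of them leave the same remainder on division by 4; the claim fails for this set.

No; for instance {10, 11, 12, 13} is a counterexample.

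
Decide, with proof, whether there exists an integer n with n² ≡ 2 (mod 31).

n = 23

Take n = 23. Then 23² = 529 = 17·31 + 2, so 23² ≡ 2 (mod 31).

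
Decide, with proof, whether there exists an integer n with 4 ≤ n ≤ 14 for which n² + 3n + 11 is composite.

At n = 9: 9² + 3·9 + 11 = 119 = 7·17, which is composite.

n = 9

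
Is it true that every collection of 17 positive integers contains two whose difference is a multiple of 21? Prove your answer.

Try 17 consecutive integers, 1, 2, …, 17. Their remainders mod 21 are 1, 2, 3, 4, 5, 6, 7, 8, 9, 10, 11, 12, 13, 14, 15, 16, 17 — pairwise different, as any 17 ≤ 21 consecutive integers have distinct residues.
The differences between them range over 1, …, 16, none of which is divisible by 21.

No; for instance {1, 2, 3, 4, 5, 6, 7, 8, 9, 10, 11, 12, 13, 14, 15, 16, 17} is a counterexample.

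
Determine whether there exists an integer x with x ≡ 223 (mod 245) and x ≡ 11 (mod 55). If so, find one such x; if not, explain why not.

Reduce both congruences modulo 5, which divides 245 and 55: they say x ≡ 223 (mod 5) and x ≡ 11 (mod 5).
However 223 ≡ 3 and 11 ≡ 1 (mod 5), and 3 ≠ 1.
Hence the system has no solution.

No such integer exists.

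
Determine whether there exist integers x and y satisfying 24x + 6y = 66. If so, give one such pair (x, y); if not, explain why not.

gcd(24, 6) = 6, and 6 divides 66, so integer solutions exist.
Dividing through by 6 reduces the equation to 4x + 1y = 11.
The coefficient of y is 1, so setting x = 0 and y = 11 already solves it.
Indeed 24·0 + 6·11 = 0 + 66 = 66.

x = 0, y = 11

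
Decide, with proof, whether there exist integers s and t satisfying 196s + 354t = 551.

Any value of 196s + 354t is a multiple of gcd(196, 354) = 2.
But 551 is not a multiple of 2 (it leaves remainder 1).
Therefore 196s + 354t = 551 has no solution in integers.

There are no such integers.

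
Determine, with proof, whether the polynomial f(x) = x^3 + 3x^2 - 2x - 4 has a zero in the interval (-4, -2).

f(-4) = -12 and f(-2) = 4, which have opposite signs.
f is continuous everywhere (it is a polynomial), in particular on [-4, -2].
By the Intermediate Value Theorem, f takes the value 0 somewhere in the open interval.

Yes, f has a root in the interval.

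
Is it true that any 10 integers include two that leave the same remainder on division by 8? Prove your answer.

Yes.

Each integer lies in one of the 8 residue classes modulo 8.
Placing 10 integers into 8 classes, some class receives at least two — say a and b.
That is, a and b leave the same remainder on division by 8, as claimed.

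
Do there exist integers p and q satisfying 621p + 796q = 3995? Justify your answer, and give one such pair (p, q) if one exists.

621 and 796 are coprime, so 621p + 796q ranges over all of ℤ.
Dividing repeatedly: 796 = 1·621 + 175, 621 = 3·175 + 96, 175 = 1·96 + 79, 96 = 1·79 + 17, 79 = 4·17 + 11, 17 = 1·11 + 6, 11 = 1·6 + 5, 6 = 1·5 + 1, 5 = 5·1 + 0.
Back-substituting, 1 = 6 − 1·5 = 6 − (11 − 1·6) = −11 + 2·6 = −11 + 2·(17 − 1·11) = 2·17 − 3·11 = 2·17 − 3·(79 − 4·17) = −3·79 + 14·17 = −3·79 + 14·(96 − 1·79) = 14·96 − 17·79 = 14·96 − 17·(175 − 1·96) = −17·175 + 31·96 = −17·175 + 31·(621 − 3·175) = 31·621 − 110·175 = 31·621 − 110·(796 − 1·621) = −110·796 + 141·621; that is, 621·141 + 796·(-110) = 1.
Multiplying through by 3995: p = 141·3995 = 563295, q = (-110)·3995 = -439450 is a solution.
Shifting by a multiple of (796, −621) keeps it a solution: p = 563295 − 707·796 = 523, q = -439450 + 707·621 = -403.
Check: 621·523 + 796·(-403) = 324783 − 320788 = 3995. ✓

p = 523, q = -403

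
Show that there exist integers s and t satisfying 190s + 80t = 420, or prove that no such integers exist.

Every value of 190s + 80t is a multiple of gcd(190, 80) = 10; since 10 ∣ 420, solutions exist.
Dividing through by 10 reduces the equation to 19s + 8t = 42.
Dividing repeatedly: 19 = 2·8 + 3, 8 = 2·3 + 2, 3 = 1·2 + 1, 2 = 2·1 + 0.
Unwinding: 1 = 3 − 1·2 = 3 − (8 − 2·3) = −8 + 3·3 = −8 + 3·(19 − 2·8) = 3·19 − 7·8, i.e. 19·3 + 8·(-7) = 1.
Scaling by 42 gives the particular solution (s, t) = (126, -294).
The general solution is s = 126 + 8k, t = -294 − 19k; taking k = -15 gives the smaller pair s = 6, t = -9.
Check: 190·6 + 80·(-9) = 1140 − 720 = 420. ✓

s = 6, t = -9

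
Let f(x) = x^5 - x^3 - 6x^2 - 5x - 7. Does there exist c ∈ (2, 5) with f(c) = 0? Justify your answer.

f(2) = -17 and f(5) = 2818, which have opposite signs.
Since f is a polynomial it is continuous on [2, 5].
By the Intermediate Value Theorem, f takes the value 0 somewhere in the open interval.

Yes, such a c exists.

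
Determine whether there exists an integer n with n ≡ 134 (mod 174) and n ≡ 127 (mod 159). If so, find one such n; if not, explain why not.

No, no such integer exists.

gcd(174, 159) = 3. If n ≡ 134 (mod 174) and n ≡ 127 (mod 159), then n ≡ 134 (mod 3) and n ≡ 127 (mod 3).
These are incompatible: 134 − 127 = 7 is not divisible by 3.
Therefore no such n exists.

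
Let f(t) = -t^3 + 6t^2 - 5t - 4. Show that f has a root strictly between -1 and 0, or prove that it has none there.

Yes, f has a root in the interval.

f(-1) = 8 and f(0) = -4, which have opposite signs.
As a polynomial, f is continuous on every closed interval.
By the Intermediate Value Theorem, f takes the value 0 somewhere in the open interval.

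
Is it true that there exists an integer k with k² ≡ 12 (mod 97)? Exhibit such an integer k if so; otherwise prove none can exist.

k = 77

k = 77 works: 77² = 5929, and 5929 − 12 = 5917 = 61·97.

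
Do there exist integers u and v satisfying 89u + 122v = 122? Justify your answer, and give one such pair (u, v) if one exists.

Since gcd(89, 122) = 1, every integer is an integer combination of 89 and 122.
Dividing repeatedly: 122 = 1·89 + 33, 89 = 2·33 + 23, 33 = 1·23 + 10, 23 = 2·10 + 3, 10 = 3·3 + 1, 3 = 3·1 + 0.
Unwinding: 1 = 10 − 3·3 = 10 − 3·(23 − 2·10) = −3·23 + 7·10 = −3·23 + 7·(33 − 1·23) = 7·33 − 10·23 = 7·33 − 10·(89 − 2·33) = −10·89 + 27·33 = −10·89 + 27·(122 − 1·89) = 27·122 − 37·89, i.e. 89·(-37) + 122·27 = 1.
Multiplying through by 122: u = (-37)·122 = -4514, v = 27·122 = 3294 is a solution.
Shifting by a multiple of (122, −89) keeps it a solution: u = -4514 + 37·122 = 0, v = 3294 − 37·89 = 1.
Indeed 89·0 + 122·1 = 0 + 122 = 122.

u = 0, v = 1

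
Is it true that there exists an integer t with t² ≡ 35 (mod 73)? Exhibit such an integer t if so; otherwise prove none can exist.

t = 53 works: 53² = 2809, and 2809 − 35 = 2774 = 38·73.

t = 53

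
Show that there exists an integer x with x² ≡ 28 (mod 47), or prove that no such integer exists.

x = 34 works: 34² = 1156, and 1156 − 28 = 1128 = 24·47.

x = 34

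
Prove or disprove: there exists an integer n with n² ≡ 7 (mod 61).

No, no such integer exists.

Apply Euler's criterion with the prime 61: 7 is a quadratic residue iff 7^30 ≡ 1 (mod 61), and a non-residue iff it is ≡ −1.
Repeated squaring mod 61: 7^2 = 49 ≡ 49; 7^4 ≡ 49² = 2401 ≡ 22; 7^8 ≡ 22² = 484 ≡ 57; 7^16 ≡ 57² = 3249 ≡ 16.
Since 30 = 16 + 8 + 4 + 2, 7^30 ≡ 16 · 57 · 22 · 49; multiplying out mod 61: 16·57 = 912 ≡ 58, then 58·22 = 1276 ≡ 56, then 56·49 = 2744 ≡ 60. Thus 7^30 ≡ 60 ≡ −1 (mod 61).
By Euler's criterion 7 is a quadratic non-residue mod 61: no n satisfies n² ≡ 7 (mod 61).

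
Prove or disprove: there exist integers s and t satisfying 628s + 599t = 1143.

628 and 599 are coprime, so 628s + 599t ranges over all of ℤ.
Run the Euclidean algorithm on 628 and 599: 628 = 1·599 + 29, 599 = 20·29 + 19, 29 = 1·19 + 10, 19 = 1·10 + 9, 10 = 1·9 + 1, 9 = 9·1 + 0.
Working back up the chain: 1 = 10 − 1·9 = 10 − (19 − 1·10) = −19 + 2·10 = −19 + 2·(29 − 1·19) = 2·29 − 3·19 = 2·29 − 3·(599 − 20·29) = −3·599 + 62·29 = −3·599 + 62·(628 − 1·599) = 62·628 − 65·599. So 628·62 + 599·(-65) = 1.
Times 1143: 628·70866 + 599·(-74295) = 1143, so (70866, -74295) solves it.
The general solution is s = 70866 + 599k, t = -74295 − 628k; taking k = -118 gives the smaller pair s = 184, t = -191.
Check: 628·184 + 599·(-191) = 115552 − 114409 = 1143. ✓

s = 184, t = -191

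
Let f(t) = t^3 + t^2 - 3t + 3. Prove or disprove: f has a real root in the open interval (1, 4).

No.

f(1) = 2 and f(4) = 71, both positive, so a sign-change argument is unavailable; we show f keeps this sign on the whole interval.
Substitute t = 1 + u, where 0 < u < 3 on the interval. Expanding, f(1 + u) = u^3 + 4u^2 + 2u + 2.
The nonzero coefficients here are all positive, so for u > 0 every term is positive (or zero), and the constant term 2 is strictly positive.
So f is strictly positive on (1, 4); no root exists in the interval.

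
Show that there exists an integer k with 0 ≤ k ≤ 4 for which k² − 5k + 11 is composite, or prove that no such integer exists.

There is no such integer k in that range.

The values for k = 0, 1, …, 4 are 11, 7, 5, 5, 7, and each of these is prime.
So no value in the range makes the expression composite.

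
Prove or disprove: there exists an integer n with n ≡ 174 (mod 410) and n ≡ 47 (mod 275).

No such integer exists.

Reduce both congruences modulo 5, which divides 410 and 275: they say n ≡ 174 (mod 5) and n ≡ 47 (mod 5).
These are incompatible: 174 − 47 = 127 is not divisible by 5.
So no integer satisfies both congruences.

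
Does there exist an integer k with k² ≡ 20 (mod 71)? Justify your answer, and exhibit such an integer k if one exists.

Take k = 37. Then 37² = 1369 = 19·71 + 20, so 37² ≡ 20 (mod 71).

k = 37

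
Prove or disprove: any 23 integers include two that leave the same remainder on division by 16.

Yes.

Each integer lies in one of the 16 residue classes modulo 16.
Since 23 > 16, two of the 23 integers must share a residue class by the pigeonhole principle; call them a and b.
That is, a and b leave the same remainder on division by 16, as claimed.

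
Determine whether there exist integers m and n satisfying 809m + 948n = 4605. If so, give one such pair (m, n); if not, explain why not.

m = 417, n = -351

809 and 948 are coprime, so 809m + 948n ranges over all of ℤ.
Dividing repeatedly: 948 = 1·809 + 139, 809 = 5·139 + 114, 139 = 1·114 + 25, 114 = 4·25 + 14, 25 = 1·14 + 11, 14 = 1·11 + 3, 11 = 3·3 + 2, 3 = 1·2 + 1, 2 = 2·1 + 0.
Back-substituting, 1 = 3 − 1·2 = 3 − (11 − 3·3) = −11 + 4·3 = −11 + 4·(14 − 1·11) = 4·14 − 5·11 = 4·14 − 5·(25 − 1·14) = −5·25 + 9·14 = −5·25 + 9·(114 − 4·25) = 9·114 − 41·25 = 9·114 − 41·(139 − 1·114) = −41·139 + 50·114 = −41·139 + 50·(809 − 5·139) = 50·809 − 291·139 = 50·809 − 291·(948 − 1·809) = −291·948 + 341·809; that is, 809·341 + 948·(-291) = 1.
Times 4605: 809·1570305 + 948·(-1340055) = 4605, so (1570305, -1340055) solves it.
Shifting by a multiple of (948, −809) keeps it a solution: m = 1570305 − 1656·948 = 417, n = -1340055 + 1656·809 = -351.
Indeed 809·417 + 948·(-351) = 337353 − 332748 = 4605.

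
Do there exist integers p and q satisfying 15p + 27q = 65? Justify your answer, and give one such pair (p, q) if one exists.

Both 15 and 27 are divisible by gcd(15, 27) = 3, hence so is any combination 15p + 27q.
But 65 = 3·21 + 2, so 3 ∤ 65.
Therefore 15p + 27q = 65 has no solution in integers.

No, no such integers exist.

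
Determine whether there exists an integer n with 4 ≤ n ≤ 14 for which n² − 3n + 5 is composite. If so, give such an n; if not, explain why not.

n = 14

At n = 14: 14² − 3·14 + 5 = 159 = 3·53, which is composite.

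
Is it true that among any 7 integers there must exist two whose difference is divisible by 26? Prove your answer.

No, the set {119, 120, 121, 122, 123, 124, 125} is a counterexample.

Take the 7 consecutive integers 119, 120, …, 125: their residues mod 26 are all distinct because 7 ≤ 26.
Any two of them differ by at most 6 < 26 and by at least 1, so no difference is a multiple of 26.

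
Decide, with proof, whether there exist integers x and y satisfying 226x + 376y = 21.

There are no such integers.

Both 226 and 376 are divisible by gcd(226, 376) = 2, hence so is any combination 226x + 376y.
However 21 leaves remainder 1 on division by 2.
Therefore 226x + 376y = 21 has no solution in integers.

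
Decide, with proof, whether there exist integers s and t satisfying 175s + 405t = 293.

Both 175 and 405 are divisible by gcd(175, 405) = 5, hence so is any combination 175s + 405t.
But 293 is not a multiple of 5 (it leaves remainder 3).
Hence no integers s, t satisfy the equation.

No, no such integers exist.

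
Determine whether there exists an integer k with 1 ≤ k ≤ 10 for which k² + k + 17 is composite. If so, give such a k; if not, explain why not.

The values for k = 1, 2, …, 10 are 19, 23, 29, 37, 47, 59, 73, 89, 107, 127, and each of these is prime.
So no value in the range makes the expression composite.

No, no such integer k in that range exists.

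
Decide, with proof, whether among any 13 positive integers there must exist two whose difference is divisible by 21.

No, the set {16, 17, 18, 19, 20, 21, 22, 23, 24, 25, 26, 27, 28} is a counterexample.

Consider the 13 integers 16, 17, …, 28. They lie in distinct residue classes modulo 21, since 13 ≤ 21.
Any two of them differ by at most 12 < 21 and by at least 1, so no difference is a multiple of 21.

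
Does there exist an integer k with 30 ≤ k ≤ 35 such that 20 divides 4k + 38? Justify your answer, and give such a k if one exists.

There is no such integer k in that range.

For k = 30, 31, …, 35 the values of 4k + 38 modulo 20 are 18, 2, 6, 10, 14, 18 respectively.
None is 0, so 20 never divides 4k + 38 on this range.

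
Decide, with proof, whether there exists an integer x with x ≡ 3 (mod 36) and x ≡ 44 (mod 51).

gcd(36, 51) = 3. If x ≡ 3 (mod 36) and x ≡ 44 (mod 51), then x ≡ 3 (mod 3) and x ≡ 44 (mod 3).
But 3 mod 3 = 0 while 44 mod 3 = 2, a contradiction.
Therefore no such x exists.

No such integer exists.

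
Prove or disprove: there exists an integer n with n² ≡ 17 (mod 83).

n = 10 works: 10² = 100, and 100 − 17 = 83 = 1·83.

n = 10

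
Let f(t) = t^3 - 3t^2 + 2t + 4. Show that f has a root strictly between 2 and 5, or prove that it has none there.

The endpoint values f(2) = 4 and f(5) = 64 are both positive. Claim: f(t) > 0 for every t in (2, 5).
Substitute t = 2 + u, where 0 < u < 3 on the interval. Expanding, f(2 + u) = u^3 + 3u^2 + 2u + 4.
All 4 nonzero coefficients of this polynomial in u are positive; hence for u > 0 the value is a sum of positive terms (the constant 4 among them).
Therefore f(t) > 0 throughout (2, 5), and f has no zero there.

f has no root in that interval.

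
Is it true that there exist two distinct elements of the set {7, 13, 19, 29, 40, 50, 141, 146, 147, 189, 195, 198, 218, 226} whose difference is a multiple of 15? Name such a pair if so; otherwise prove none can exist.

No, no such pair exists.

Residues mod 15: 7↦7, 13↦13, 19↦4, 29↦14, 40↦10, 50↦5, 141↦6, 146↦11, 147↦12, 189↦9, 195↦0, 198↦3, 218↦8, 226↦1.
All 14 residues are distinct, so no two elements differ by a multiple of 15.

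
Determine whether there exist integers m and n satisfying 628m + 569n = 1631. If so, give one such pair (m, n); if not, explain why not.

Since gcd(628, 569) = 1, every integer is an integer combination of 628 and 569.
Euclidean algorithm: 628 = 1·569 + 59, 569 = 9·59 + 38, 59 = 1·38 + 21, 38 = 1·21 + 17, 21 = 1·17 + 4, 17 = 4·4 + 1, 4 = 4·1 + 0.
Unwinding: 1 = 17 − 4·4 = 17 − 4·(21 − 1·17) = −4·21 + 5·17 = −4·21 + 5·(38 − 1·21) = 5·38 − 9·21 = 5·38 − 9·(59 − 1·38) = −9·59 + 14·38 = −9·59 + 14·(569 − 9·59) = 14·569 − 135·59 = 14·569 − 135·(628 − 1·569) = −135·628 + 149·569, i.e. 628·(-135) + 569·149 = 1.
Scaling by 1631 gives the particular solution (m, n) = (-220185, 243019).
Adding 387·569 to m and subtracting 387·628 from n gives the tidier solution (18, -17).
Indeed 628·18 + 569·(-17) = 11304 − 9673 = 1631.

m = 18, n = -17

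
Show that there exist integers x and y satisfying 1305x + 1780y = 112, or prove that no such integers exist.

There are no such integers.

Both 1305 and 1780 are divisible by gcd(1305, 1780) = 5, hence so is any combination 1305x + 1780y.
However 112 leaves remainder 2 on division by 5.
Therefore 1305x + 1780y = 112 has no solution in integers.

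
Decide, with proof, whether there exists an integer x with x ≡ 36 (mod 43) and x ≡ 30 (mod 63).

x = 2487

gcd(43, 63) = 1, so the Chinese Remainder Theorem guarantees exactly one residue class mod 2709 satisfying both.
Write x = 36 + 43t and require 36 + 43t ≡ 30 (mod 63), i.e. 43t ≡ 57 (mod 63).
Since 43·22 = 946 = 15·63 + 1, the inverse of 43 mod 63 is 22.
Multiplying by 22: t ≡ 22·57 = 1254 ≡ 57 (mod 63).
Taking t = 57 gives x = 36 + 43·57 = 2487.
Indeed 2487 ≡ 36 (mod 43) and 2487 ≡ 30 (mod 63).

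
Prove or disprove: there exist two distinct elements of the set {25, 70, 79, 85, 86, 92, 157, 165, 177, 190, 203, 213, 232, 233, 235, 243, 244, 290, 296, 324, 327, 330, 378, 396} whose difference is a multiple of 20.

Reduce each element mod 20: 25↦5, 70↦10, 79↦19, 85↦5, 86↦6, 92↦12, 157↦17, 165↦5, 177↦17, 190↦10, 203↦3, 213↦13, 232↦12, 233↦13, 235↦15, 243↦3, 244↦4, 290↦10, 296↦16, 324↦4, 327↦7, 330↦10, 378↦18, 396↦16. The residue 5 repeats (at 25 and 85), and 85 − 25 = 60 = 3·20.

The pair (25, 85) works.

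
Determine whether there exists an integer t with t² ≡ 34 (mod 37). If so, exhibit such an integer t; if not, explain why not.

t = 21 works: 21² = 441, and 441 − 34 = 407 = 11·37.

t = 21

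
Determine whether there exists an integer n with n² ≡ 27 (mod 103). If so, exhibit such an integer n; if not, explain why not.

Apply Euler's criterion with the prime 103: 27 is a quadratic residue iff 27^51 ≡ 1 (mod 103), and a non-residue iff it is ≡ −1.
Repeated squaring mod 103: 27^2 = 729 ≡ 8; 27^4 ≡ 8² = 64 ≡ 64; 27^8 ≡ 64² = 4096 ≡ 79; 27^16 ≡ 79² = 6241 ≡ 61; 27^32 ≡ 61² = 3721 ≡ 13.
Since 51 = 32 + 16 + 2 + 1, 27^51 ≡ 13 · 61 · 8 · 27; multiplying out mod 103: 13·61 = 793 ≡ 72, then 72·8 = 576 ≡ 61, then 61·27 = 1647 ≡ 102. Thus 27^51 ≡ 102 ≡ −1 (mod 103).
By Euler's criterion 27 is a quadratic non-residue mod 103: no n satisfies n² ≡ 27 (mod 103).

No, no such integer exists.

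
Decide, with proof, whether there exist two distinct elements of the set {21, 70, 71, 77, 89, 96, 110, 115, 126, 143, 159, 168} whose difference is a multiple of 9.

Yes: 70 and 115.

Both 70 and 115 leave remainder 7 on division by 9; their difference 45 = 5·9 is a multiple of 9.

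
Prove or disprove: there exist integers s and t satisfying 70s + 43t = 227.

Since gcd(70, 43) = 1, every integer is an integer combination of 70 and 43.
Run the Euclidean algorithm on 70 and 43: 70 = 1·43 + 27, 43 = 1·27 + 16, 27 = 1·16 + 11, 16 = 1·11 + 5, 11 = 2·5 + 1, 5 = 5·1 + 0.
Working back up the chain: 1 = 11 − 2·5 = 11 − 2·(16 − 1·11) = −2·16 + 3·11 = −2·16 + 3·(27 − 1·16) = 3·27 − 5·16 = 3·27 − 5·(43 − 1·27) = −5·43 + 8·27 = −5·43 + 8·(70 − 1·43) = 8·70 − 13·43. So 70·8 + 43·(-13) = 1.
Times 227: 70·1816 + 43·(-2951) = 227, so (1816, -2951) solves it.
The general solution is s = 1816 + 43k, t = -2951 − 70k; taking k = -42 gives the smaller pair s = 10, t = -11.
Check: 70·10 + 43·(-11) = 700 − 473 = 227. ✓

s = 10, t = -11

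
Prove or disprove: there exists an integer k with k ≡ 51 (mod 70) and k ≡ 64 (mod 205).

Reduce both congruences modulo 5, which divides 70 and 205: they say k ≡ 51 (mod 5) and k ≡ 64 (mod 5).
However 51 ≡ 1 and 64 ≡ 4 (mod 5), and 1 ≠ 4.
So no integer satisfies both congruences.

No such integer exists.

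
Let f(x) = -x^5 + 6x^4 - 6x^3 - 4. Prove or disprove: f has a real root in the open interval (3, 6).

f(3) = 77 and f(6) = -1300, which have opposite signs.
As a polynomial, f is continuous on every closed interval.
By the Intermediate Value Theorem, f takes the value 0 somewhere in the open interval.

Yes, f has a root in the interval.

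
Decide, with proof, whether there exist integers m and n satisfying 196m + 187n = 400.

m = 86, n = -88

Since gcd(196, 187) = 1, every integer is an integer combination of 196 and 187.
Dividing repeatedly: 196 = 1·187 + 9, 187 = 20·9 + 7, 9 = 1·7 + 2, 7 = 3·2 + 1, 2 = 2·1 + 0.
Unwinding: 1 = 7 − 3·2 = 7 − 3·(9 − 1·7) = −3·9 + 4·7 = −3·9 + 4·(187 − 20·9) = 4·187 − 83·9 = 4·187 − 83·(196 − 1·187) = −83·196 + 87·187, i.e. 196·(-83) + 187·87 = 1.
Multiplying through by 400: m = (-83)·400 = -33200, n = 87·400 = 34800 is a solution.
Adding 178·187 to m and subtracting 178·196 from n gives the tidier solution (86, -88).
Indeed 196·86 + 187·(-88) = 16856 − 16456 = 400.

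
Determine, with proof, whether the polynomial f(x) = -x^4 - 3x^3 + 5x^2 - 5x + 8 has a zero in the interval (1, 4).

f(1) = 4 and f(4) = -380, which have opposite signs.
As a polynomial, f is continuous on every closed interval.
By the Intermediate Value Theorem, f takes the value 0 somewhere in the open interval.

Yes, f has a root in the interval.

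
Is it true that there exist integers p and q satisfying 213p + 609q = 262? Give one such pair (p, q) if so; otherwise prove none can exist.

Any value of 213p + 609q is a multiple of gcd(213, 609) = 3.
However 262 leaves remainder 1 on division by 3.
Hence no integers p, q satisfy the equation.

No such integers exist.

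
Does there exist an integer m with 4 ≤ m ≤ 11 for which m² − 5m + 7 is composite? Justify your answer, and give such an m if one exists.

At m = 10: 10² − 5·10 + 7 = 57 = 3·19, which is composite.

m = 10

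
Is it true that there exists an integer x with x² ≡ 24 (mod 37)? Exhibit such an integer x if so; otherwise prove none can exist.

There is no such integer.

37 is prime, so by Euler's criterion 24 is a square mod 37 iff 24^((37−1)/2) = 24^18 ≡ 1 (mod 37).
Squaring successively (mod 37): 24^2 = 576 ≡ 21; 24^4 ≡ 21² = 441 ≡ 34; 24^8 ≡ 34² = 1156 ≡ 9; 24^16 ≡ 9² = 81 ≡ 7.
Since 18 = 16 + 2, 24^18 ≡ 7 · 21; multiplying out mod 37: 7·21 = 147 ≡ 36. Thus 24^18 ≡ 36 ≡ −1 (mod 37).
The value −1 means 24 is a non-residue modulo 37, so x² ≡ 24 (mod 37) is impossible.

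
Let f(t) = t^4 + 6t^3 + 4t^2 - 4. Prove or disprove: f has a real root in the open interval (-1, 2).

f(-1) = -5 and f(2) = 76, which have opposite signs.
Since f is a polynomial it is continuous on [-1, 2].
By the Intermediate Value Theorem, f takes the value 0 somewhere in the open interval.

Yes, f has a root in the interval.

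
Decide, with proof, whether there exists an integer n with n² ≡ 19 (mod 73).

n = 47 works: 47² = 2209, and 2209 − 19 = 2190 = 30·73.

n = 47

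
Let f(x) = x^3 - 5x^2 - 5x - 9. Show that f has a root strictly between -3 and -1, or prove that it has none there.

No.

The endpoint values f(-3) = -66 and f(-1) = -10 are both negative. Claim: f(x) < 0 for every x in (-3, -1).
Substitute x = -1 − u, where 0 < u < 2 on the interval. Expanding, f(-1 − u) = -u^3 - 8u^2 - 8u - 10.
All 4 nonzero coefficients of this polynomial in u are negative; hence for u > 0 the value is a sum of negative terms (the constant -10 among them).
So f is strictly negative on (-3, -1); no root exists in the interval.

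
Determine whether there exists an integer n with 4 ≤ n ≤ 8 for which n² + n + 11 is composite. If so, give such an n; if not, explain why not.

No, no such integer n in that range exists.

The values for n = 4, 5, …, 8 are 31, 41, 53, 67, 83, and each of these is prime.
So no value in the range makes the expression composite.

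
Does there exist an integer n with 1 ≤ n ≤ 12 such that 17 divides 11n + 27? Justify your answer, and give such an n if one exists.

There is no such integer n in that range.

At n = 1, 11·1 + 27 = 38 ≡ 4 (mod 17), and each step in n adds 11, giving residues 4, 15, 9, 3, 14, 8, 2, 13, 7, 1, 12, 6 for n = 1, 2, …, 12.
Since 0 is absent from this list, 17 ∤ 11n + 27 for every n with 1 ≤ n ≤ 12.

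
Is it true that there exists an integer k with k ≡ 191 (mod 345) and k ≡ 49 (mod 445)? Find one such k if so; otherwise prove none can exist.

No, no such integer exists.

Reduce both congruences modulo 5, which divides 345 and 445: they say k ≡ 191 (mod 5) and k ≡ 49 (mod 5).
However 191 ≡ 1 and 49 ≡ 4 (mod 5), and 1 ≠ 4.
So no integer satisfies both congruences.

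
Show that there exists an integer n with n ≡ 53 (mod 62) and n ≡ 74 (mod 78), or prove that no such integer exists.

Reduce both congruences modulo 2, which divides 62 and 78: they say n ≡ 53 (mod 2) and n ≡ 74 (mod 2).
But 53 mod 2 = 1 while 74 mod 2 = 0, a contradiction.
So no integer satisfies both congruences.

No such integer exists.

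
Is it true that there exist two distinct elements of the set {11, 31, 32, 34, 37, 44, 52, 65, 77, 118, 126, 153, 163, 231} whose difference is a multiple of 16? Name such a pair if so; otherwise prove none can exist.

No, no such pair exists.

Reduce each element modulo 16: 11↦11, 31↦15, 32↦0, 34↦2, 37↦5, 44↦12, 52↦4, 65↦1, 77↦13, 118↦6, 126↦14, 153↦9, 163↦3, 231↦7.
All 14 residues are distinct, so no two elements differ by a multiple of 16.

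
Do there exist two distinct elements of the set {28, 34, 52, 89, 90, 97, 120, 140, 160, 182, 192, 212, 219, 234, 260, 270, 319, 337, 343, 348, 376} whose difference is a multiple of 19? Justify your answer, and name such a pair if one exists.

34 and 319 are such a pair.

Both 34 and 319 leave remainder 15 on division by 19; their difference 285 = 15·19 is a multiple of 19.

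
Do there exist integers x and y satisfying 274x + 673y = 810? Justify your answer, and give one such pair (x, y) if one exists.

x = 337, y = -136

Since gcd(274, 673) = 1, every integer is an integer combination of 274 and 673.
Euclidean algorithm: 673 = 2·274 + 125, 274 = 2·125 + 24, 125 = 5·24 + 5, 24 = 4·5 + 4, 5 = 1·4 + 1, 4 = 4·1 + 0.
Back-substituting, 1 = 5 − 1·4 = 5 − (24 − 4·5) = −24 + 5·5 = −24 + 5·(125 − 5·24) = 5·125 − 26·24 = 5·125 − 26·(274 − 2·125) = −26·274 + 57·125 = −26·274 + 57·(673 − 2·274) = 57·673 − 140·274; that is, 274·(-140) + 673·57 = 1.
Times 810: 274·(-113400) + 673·46170 = 810, so (-113400, 46170) solves it.
The general solution is x = -113400 + 673k, y = 46170 − 274k; taking k = 169 gives the smaller pair x = 337, y = -136.
Indeed 274·337 + 673·(-136) = 92338 − 91528 = 810.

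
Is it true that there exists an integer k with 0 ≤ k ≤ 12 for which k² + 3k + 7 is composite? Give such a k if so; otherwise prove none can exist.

k = 4

At k = 4: 4² + 3·4 + 7 = 35 = 5·7, which is composite.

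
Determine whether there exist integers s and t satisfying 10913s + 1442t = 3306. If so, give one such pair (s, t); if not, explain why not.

Both 10913 and 1442 are divisible by gcd(10913, 1442) = 7, hence so is any combination 10913s + 1442t.
However 3306 leaves remainder 2 on division by 7.
Hence no integers s, t satisfy the equation.

No, no such integers exist.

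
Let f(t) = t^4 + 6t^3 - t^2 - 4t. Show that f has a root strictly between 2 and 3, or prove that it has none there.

No such root exists.

f(2) = 52 and f(3) = 222, both positive, so a sign-change argument is unavailable; we show f keeps this sign on the whole interval.
Substitute t = 2 + u, where 0 < u < 1 on the interval. Expanding, f(2 + u) = u^4 + 14u^3 + 59u^2 + 96u + 52.
The nonzero coefficients here are all positive, so for u > 0 every term is positive (or zero), and the constant term 52 is strictly positive.
Therefore f(t) > 0 throughout (2, 3), and f has no zero there.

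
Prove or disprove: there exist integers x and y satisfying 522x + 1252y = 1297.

gcd(522, 1252) = 2, so every integer of the form 522x + 1252y is a multiple of 2.
However 1297 leaves remainder 1 on division by 2.
Therefore 522x + 1252y = 1297 has no solution in integers.

No such integers exist.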